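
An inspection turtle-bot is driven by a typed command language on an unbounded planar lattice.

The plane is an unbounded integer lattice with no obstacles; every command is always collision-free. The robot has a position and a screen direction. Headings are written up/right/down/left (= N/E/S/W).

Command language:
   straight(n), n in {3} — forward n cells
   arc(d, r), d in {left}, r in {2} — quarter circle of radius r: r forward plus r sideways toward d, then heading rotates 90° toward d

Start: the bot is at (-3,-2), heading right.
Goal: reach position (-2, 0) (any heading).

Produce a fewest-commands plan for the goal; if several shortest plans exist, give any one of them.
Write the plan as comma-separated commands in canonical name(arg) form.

start: at (-3,-2), heading right
t=1 straight(3) ⇒ at (0,-2), heading right
t=2 arc(left, 2) ⇒ at (2,0), heading up
t=3 arc(left, 2) ⇒ at (0,2), heading left
t=4 arc(left, 2) ⇒ at (-2,0), heading down
shorter routes all fall short; 4 is best.

straight(3), arc(left, 2), arc(left, 2), arc(left, 2)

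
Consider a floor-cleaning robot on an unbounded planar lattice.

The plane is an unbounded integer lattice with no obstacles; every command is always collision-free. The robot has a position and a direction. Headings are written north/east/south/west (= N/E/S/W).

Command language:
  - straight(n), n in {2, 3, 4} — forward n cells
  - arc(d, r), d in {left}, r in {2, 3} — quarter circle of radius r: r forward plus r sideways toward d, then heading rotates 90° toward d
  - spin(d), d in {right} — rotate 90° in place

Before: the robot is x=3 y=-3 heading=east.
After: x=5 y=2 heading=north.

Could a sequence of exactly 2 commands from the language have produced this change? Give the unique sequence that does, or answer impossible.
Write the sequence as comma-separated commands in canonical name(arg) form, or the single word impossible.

arc(left, 2), straight(3)

key: cell and facing (now N) both changed — the 2 commands mix motion and turning
t0: x=3 y=-3 heading=east
1. arc(left, 2) → x=5 y=-1 heading=north
2. straight(3) → x=5 y=2 heading=north
no other 2-command option fits: unique.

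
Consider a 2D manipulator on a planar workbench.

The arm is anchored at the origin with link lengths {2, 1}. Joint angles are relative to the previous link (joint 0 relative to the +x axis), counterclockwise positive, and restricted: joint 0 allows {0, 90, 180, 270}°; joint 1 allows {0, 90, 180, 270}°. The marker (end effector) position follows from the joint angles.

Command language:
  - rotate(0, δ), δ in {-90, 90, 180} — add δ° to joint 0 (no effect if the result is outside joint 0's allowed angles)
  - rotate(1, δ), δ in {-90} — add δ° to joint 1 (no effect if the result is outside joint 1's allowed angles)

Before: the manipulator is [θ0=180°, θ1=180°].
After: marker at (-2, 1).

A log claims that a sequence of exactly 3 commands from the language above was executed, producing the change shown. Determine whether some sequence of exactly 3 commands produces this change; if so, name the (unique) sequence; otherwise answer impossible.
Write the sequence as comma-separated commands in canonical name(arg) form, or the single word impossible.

rotate(1, -90), rotate(1, -90), rotate(1, -90)

start: [θ0=180°, θ1=180°]
step 1 (rotate(1, -90)): [θ0=180°, θ1=90°]
step 2 (rotate(1, -90)): [θ0=180°, θ1=0°]
step 3 (rotate(1, -90)): [θ0=180°, θ1=270°]
uniquely the one of 64 3-step routes that fits.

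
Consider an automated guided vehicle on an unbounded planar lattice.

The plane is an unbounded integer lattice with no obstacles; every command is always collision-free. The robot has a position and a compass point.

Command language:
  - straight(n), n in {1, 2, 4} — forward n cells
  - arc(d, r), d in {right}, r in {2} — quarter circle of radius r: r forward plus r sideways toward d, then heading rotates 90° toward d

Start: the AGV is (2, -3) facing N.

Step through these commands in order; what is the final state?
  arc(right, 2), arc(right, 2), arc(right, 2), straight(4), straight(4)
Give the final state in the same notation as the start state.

begin: (2, -3) facing N
1. arc(right, 2) → (4, -1) facing E
2. arc(right, 2) → (6, -3) facing S
3. arc(right, 2) → (4, -5) facing W
4. straight(4) → (0, -5) facing W
5. straight(4) → (-4, -5) facing W

(-4, -5) facing W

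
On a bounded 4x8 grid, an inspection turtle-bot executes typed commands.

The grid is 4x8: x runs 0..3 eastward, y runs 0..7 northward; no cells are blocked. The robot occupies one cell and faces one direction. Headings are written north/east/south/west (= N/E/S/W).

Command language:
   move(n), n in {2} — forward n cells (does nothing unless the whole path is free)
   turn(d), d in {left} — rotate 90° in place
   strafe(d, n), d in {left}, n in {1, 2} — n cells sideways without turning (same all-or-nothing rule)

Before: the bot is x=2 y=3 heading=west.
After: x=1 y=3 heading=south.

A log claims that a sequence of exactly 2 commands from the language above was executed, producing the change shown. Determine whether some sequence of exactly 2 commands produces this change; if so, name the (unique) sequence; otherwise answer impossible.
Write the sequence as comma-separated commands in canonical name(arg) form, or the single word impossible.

impossible

no 2-step route produces this change.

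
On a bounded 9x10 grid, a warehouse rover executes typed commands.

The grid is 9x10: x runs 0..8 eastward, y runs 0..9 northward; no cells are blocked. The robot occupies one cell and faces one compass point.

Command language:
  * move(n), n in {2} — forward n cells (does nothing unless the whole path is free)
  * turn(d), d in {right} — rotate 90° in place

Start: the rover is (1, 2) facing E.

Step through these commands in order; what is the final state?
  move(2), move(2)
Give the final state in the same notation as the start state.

(5, 2) facing E

begin: (1, 2) facing E
1. move(2) → (3, 2) facing E
2. move(2) → (5, 2) facing E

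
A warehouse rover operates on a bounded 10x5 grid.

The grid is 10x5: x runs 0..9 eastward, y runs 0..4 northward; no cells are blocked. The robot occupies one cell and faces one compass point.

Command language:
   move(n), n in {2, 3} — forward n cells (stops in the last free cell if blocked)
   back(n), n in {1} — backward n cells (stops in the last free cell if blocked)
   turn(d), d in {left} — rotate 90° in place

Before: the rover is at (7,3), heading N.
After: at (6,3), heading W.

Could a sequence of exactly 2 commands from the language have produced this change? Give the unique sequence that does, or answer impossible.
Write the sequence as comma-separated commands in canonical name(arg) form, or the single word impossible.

impossible

every 2-command combo misses the target.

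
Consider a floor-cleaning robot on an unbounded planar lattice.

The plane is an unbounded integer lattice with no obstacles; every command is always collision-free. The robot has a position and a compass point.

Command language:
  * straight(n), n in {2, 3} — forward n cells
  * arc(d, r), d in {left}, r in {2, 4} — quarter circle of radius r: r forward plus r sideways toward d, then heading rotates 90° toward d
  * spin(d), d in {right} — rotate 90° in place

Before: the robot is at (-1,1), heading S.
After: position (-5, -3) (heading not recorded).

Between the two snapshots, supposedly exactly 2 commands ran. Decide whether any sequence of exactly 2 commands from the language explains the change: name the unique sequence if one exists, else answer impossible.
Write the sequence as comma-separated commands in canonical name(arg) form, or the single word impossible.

key: order matters: swapping spin(right) and arc(left, 4) lands elsewhere
begin: at (-1,1), heading S
1. spin(right) → at (-1,1), heading W
2. arc(left, 4) → at (-5,-3), heading S
all 25 alternatives checked — unique.

spin(right), arc(left, 4)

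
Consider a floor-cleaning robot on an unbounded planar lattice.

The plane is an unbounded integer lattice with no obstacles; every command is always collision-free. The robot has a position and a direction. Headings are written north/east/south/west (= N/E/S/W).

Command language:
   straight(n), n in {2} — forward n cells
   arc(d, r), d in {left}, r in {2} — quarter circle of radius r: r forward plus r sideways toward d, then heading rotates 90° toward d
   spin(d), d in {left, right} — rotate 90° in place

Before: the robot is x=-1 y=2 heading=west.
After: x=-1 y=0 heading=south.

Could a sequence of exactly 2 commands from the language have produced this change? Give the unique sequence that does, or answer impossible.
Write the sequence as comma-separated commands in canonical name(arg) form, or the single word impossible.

spin(left), straight(2)

key: position moved to (-1,0) AND the heading swung to S — translation plus rotation needed
from: x=-1 y=2 heading=west
t=1 spin(left) ⇒ x=-1 y=2 heading=south
t=2 straight(2) ⇒ x=-1 y=0 heading=south
no other 2-command option fits: unique.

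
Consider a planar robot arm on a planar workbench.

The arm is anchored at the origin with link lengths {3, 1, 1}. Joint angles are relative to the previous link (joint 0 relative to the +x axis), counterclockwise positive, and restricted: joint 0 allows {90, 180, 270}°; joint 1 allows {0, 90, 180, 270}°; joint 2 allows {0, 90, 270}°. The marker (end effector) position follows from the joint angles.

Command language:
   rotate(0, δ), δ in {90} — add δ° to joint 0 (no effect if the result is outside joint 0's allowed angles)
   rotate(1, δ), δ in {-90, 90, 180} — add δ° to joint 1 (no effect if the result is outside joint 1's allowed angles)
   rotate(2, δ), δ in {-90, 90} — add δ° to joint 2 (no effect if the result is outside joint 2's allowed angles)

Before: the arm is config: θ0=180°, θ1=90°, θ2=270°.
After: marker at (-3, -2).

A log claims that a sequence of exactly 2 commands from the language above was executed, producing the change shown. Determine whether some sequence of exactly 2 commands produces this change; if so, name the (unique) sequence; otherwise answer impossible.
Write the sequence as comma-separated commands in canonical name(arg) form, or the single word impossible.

rotate(2, -90), rotate(2, 90)

key: running rotate(2, 90) before rotate(2, -90) would end elsewhere — order is forced
t0: config: θ0=180°, θ1=90°, θ2=270°
[1] after rotate(2, -90): config: θ0=180°, θ1=90°, θ2=270°
[2] after rotate(2, 90): config: θ0=180°, θ1=90°, θ2=0°
uniquely the one of 36 2-step routes that fits.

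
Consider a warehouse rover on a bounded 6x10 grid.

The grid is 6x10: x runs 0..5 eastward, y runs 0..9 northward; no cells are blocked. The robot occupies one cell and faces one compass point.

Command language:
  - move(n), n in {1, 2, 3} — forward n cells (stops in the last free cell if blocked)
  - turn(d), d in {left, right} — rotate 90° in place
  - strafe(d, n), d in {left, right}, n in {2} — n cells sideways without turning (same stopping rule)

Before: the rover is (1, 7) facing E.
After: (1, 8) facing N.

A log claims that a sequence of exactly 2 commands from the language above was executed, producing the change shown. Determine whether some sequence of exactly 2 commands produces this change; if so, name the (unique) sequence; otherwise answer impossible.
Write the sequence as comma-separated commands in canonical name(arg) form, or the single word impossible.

key: running move(1) before turn(left) would end elsewhere — order is forced
t0: (1, 7) facing E
step 1 (turn(left)): (1, 7) facing N
step 2 (move(1)): (1, 8) facing N
uniquely the one of 49 2-step routes that fits.

turn(left), move(1)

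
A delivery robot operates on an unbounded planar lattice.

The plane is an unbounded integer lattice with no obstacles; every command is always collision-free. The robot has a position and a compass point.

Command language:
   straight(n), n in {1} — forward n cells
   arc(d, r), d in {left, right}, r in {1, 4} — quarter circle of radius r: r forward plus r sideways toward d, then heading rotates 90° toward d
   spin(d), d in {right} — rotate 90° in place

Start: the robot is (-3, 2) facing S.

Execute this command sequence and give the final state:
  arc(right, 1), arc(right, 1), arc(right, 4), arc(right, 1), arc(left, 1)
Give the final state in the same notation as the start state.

begin: (-3, 2) facing S
t=1 arc(right, 1) ⇒ (-4, 1) facing W
t=2 arc(right, 1) ⇒ (-5, 2) facing N
t=3 arc(right, 4) ⇒ (-1, 6) facing E
t=4 arc(right, 1) ⇒ (0, 5) facing S
t=5 arc(left, 1) ⇒ (1, 4) facing E

(1, 4) facing E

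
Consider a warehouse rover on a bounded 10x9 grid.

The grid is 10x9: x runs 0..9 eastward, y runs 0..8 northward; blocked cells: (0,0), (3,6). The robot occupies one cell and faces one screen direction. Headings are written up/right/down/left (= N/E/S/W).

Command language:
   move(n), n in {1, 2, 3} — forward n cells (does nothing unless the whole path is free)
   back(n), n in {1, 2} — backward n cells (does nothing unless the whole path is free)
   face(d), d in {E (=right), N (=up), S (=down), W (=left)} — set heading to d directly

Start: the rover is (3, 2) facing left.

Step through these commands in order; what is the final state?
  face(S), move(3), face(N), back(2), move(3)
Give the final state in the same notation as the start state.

begin: (3, 2) facing left
step 1 (face(S)): (3, 2) facing down
step 2 (move(3)): (3, 2) facing down
step 3 (face(N)): (3, 2) facing up
step 4 (back(2)): (3, 0) facing up
step 5 (move(3)): (3, 3) facing up

(3, 3) facing up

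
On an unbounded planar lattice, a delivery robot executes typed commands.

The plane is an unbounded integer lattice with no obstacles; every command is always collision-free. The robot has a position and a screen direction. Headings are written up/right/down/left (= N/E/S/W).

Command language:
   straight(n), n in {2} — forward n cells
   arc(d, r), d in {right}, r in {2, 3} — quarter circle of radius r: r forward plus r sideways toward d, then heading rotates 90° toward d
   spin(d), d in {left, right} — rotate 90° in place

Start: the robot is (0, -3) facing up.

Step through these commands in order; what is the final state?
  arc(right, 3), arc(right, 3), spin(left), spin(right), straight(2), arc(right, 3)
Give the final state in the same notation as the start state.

initial: (0, -3) facing up
1. arc(right, 3) → (3, 0) facing right
2. arc(right, 3) → (6, -3) facing down
3. spin(left) → (6, -3) facing right
4. spin(right) → (6, -3) facing down
5. straight(2) → (6, -5) facing down
6. arc(right, 3) → (3, -8) facing left

(3, -8) facing left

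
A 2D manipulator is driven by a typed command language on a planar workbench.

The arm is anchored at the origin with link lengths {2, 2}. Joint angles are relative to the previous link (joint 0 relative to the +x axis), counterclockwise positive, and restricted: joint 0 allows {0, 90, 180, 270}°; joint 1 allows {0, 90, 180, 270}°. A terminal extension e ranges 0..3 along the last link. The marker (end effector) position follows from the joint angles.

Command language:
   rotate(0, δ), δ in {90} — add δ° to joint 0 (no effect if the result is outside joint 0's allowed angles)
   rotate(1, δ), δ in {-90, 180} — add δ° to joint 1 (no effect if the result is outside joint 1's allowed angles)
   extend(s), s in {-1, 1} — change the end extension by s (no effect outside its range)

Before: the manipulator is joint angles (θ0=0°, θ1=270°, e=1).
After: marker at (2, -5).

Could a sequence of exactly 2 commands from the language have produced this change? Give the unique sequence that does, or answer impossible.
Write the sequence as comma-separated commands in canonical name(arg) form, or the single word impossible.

extend(1), extend(1)

initial: joint angles (θ0=0°, θ1=270°, e=1)
step 1 (extend(1)): joint angles (θ0=0°, θ1=270°, e=2)
step 2 (extend(1)): joint angles (θ0=0°, θ1=270°, e=3)
all 25 alternatives checked — unique.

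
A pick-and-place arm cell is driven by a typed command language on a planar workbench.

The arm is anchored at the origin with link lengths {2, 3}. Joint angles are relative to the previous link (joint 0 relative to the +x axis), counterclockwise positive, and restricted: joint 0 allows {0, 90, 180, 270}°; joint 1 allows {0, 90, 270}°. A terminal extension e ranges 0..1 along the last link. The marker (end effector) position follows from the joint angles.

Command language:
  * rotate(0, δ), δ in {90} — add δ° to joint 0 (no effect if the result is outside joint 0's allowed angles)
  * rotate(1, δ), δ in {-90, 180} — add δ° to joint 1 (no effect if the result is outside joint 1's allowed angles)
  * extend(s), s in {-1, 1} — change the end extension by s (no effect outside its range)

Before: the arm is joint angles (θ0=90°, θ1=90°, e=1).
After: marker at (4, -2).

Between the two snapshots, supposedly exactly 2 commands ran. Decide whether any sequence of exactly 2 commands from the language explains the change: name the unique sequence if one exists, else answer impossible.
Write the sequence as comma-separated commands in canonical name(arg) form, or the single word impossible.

rotate(0, 90), rotate(0, 90)

from: joint angles (θ0=90°, θ1=90°, e=1)
[1] after rotate(0, 90): joint angles (θ0=180°, θ1=90°, e=1)
[2] after rotate(0, 90): joint angles (θ0=270°, θ1=90°, e=1)
no rival 2-sequence matches.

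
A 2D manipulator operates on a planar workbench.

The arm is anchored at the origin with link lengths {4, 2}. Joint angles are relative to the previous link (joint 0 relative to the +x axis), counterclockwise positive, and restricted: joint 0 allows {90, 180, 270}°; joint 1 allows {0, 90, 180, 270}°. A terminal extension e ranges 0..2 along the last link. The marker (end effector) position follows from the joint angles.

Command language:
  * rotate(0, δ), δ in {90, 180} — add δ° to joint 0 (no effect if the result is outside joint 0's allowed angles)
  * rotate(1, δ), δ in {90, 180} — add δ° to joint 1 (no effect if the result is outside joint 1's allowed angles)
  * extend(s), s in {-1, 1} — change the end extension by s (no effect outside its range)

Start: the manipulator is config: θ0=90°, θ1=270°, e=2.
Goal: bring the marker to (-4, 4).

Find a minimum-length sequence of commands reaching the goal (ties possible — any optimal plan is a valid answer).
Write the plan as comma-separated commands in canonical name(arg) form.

from: config: θ0=90°, θ1=270°, e=2
t=1 rotate(0, 90) ⇒ config: θ0=180°, θ1=270°, e=2
shorter routes all fall short; 1 is best.

rotate(0, 90)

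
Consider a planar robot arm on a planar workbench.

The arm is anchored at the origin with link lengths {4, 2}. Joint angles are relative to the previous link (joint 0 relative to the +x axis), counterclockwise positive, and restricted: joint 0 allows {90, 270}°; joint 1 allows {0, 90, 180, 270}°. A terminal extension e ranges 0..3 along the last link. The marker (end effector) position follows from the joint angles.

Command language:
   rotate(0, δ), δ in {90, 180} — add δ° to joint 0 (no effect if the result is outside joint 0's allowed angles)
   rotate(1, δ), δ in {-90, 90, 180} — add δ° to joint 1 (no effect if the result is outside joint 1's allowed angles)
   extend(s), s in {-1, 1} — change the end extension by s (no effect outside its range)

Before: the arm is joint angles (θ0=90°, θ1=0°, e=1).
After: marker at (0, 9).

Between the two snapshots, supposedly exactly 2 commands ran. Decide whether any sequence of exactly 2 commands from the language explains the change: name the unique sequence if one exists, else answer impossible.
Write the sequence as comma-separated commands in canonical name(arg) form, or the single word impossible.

from: joint angles (θ0=90°, θ1=0°, e=1)
[1] after extend(1): joint angles (θ0=90°, θ1=0°, e=2)
[2] after extend(1): joint angles (θ0=90°, θ1=0°, e=3)
all 49 alternatives checked — unique.

extend(1), extend(1)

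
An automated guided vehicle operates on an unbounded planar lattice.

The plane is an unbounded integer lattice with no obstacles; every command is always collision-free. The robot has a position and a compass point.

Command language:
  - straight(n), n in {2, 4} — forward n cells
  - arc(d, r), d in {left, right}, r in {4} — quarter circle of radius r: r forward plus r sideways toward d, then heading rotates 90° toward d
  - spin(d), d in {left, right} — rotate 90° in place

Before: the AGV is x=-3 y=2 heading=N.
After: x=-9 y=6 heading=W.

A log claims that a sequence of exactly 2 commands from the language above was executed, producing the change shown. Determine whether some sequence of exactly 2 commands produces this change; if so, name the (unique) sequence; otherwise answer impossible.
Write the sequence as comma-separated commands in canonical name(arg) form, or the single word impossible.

key: cell and facing (now W) both changed — the 2 commands mix motion and turning
from: x=-3 y=2 heading=N
[1] after arc(left, 4): x=-7 y=6 heading=W
[2] after straight(2): x=-9 y=6 heading=W
all 36 alternatives checked — unique.

arc(left, 4), straight(2)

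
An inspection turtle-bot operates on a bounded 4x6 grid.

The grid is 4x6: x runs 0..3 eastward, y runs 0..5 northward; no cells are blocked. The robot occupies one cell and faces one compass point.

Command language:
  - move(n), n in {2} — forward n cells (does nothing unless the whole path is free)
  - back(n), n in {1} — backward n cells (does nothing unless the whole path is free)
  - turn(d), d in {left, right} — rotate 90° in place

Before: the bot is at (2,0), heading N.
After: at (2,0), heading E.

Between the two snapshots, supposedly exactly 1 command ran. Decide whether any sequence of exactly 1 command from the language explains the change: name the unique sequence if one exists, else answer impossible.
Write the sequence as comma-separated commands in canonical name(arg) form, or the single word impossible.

key: parked at (2,0) the whole time — nothing moves the robot
start: at (2,0), heading N
t=1 turn(right) ⇒ at (2,0), heading E
all 4 alternatives checked — unique.

turn(right)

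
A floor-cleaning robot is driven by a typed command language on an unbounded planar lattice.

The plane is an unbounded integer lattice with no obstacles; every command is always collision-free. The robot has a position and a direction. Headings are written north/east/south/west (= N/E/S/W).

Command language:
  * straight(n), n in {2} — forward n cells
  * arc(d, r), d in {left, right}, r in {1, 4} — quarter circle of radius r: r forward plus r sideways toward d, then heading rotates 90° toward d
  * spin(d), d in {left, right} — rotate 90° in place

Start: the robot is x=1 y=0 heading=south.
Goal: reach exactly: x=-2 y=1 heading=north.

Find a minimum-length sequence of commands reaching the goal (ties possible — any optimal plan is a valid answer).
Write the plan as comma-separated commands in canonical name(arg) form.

spin(right), straight(2), arc(right, 1)

begin: x=1 y=0 heading=south
step 1 (spin(right)): x=1 y=0 heading=west
step 2 (straight(2)): x=-1 y=0 heading=west
step 3 (arc(right, 1)): x=-2 y=1 heading=north
shorter routes all fall short; 3 is best.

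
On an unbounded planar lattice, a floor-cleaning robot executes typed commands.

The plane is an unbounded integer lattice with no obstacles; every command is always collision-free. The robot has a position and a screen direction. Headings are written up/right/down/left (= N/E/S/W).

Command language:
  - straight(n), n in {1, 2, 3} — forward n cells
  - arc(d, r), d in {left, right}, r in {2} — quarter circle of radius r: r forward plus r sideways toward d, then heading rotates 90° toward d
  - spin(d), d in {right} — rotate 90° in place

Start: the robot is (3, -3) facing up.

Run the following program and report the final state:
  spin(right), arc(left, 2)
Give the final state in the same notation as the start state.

(5, -1) facing up

begin: (3, -3) facing up
t=1 spin(right) ⇒ (3, -3) facing right
t=2 arc(left, 2) ⇒ (5, -1) facing up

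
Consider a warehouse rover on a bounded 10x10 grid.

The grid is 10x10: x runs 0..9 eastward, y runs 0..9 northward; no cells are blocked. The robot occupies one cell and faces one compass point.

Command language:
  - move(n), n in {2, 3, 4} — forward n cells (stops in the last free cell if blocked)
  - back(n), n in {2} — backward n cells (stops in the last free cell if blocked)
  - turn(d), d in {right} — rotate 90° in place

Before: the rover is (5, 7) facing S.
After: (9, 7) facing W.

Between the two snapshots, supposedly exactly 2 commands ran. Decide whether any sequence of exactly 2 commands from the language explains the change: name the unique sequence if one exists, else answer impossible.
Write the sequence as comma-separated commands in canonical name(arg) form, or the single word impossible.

impossible

checked all 2-command options: none fits.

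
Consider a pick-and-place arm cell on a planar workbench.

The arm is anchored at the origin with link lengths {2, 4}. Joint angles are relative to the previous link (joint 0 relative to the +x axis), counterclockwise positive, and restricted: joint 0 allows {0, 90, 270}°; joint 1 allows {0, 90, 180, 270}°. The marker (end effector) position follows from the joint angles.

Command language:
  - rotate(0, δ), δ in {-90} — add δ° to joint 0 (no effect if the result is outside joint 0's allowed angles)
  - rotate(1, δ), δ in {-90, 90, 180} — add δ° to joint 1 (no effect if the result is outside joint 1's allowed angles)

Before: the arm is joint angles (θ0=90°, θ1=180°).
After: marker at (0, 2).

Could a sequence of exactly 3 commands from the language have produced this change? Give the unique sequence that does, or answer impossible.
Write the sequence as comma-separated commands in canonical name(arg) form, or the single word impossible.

initial: joint angles (θ0=90°, θ1=180°)
t=1 rotate(0, -90) ⇒ joint angles (θ0=0°, θ1=180°)
t=2 rotate(0, -90) ⇒ joint angles (θ0=270°, θ1=180°)
t=3 rotate(0, -90) ⇒ joint angles (θ0=270°, θ1=180°)
no rival 3-sequence matches.

rotate(0, -90), rotate(0, -90), rotate(0, -90)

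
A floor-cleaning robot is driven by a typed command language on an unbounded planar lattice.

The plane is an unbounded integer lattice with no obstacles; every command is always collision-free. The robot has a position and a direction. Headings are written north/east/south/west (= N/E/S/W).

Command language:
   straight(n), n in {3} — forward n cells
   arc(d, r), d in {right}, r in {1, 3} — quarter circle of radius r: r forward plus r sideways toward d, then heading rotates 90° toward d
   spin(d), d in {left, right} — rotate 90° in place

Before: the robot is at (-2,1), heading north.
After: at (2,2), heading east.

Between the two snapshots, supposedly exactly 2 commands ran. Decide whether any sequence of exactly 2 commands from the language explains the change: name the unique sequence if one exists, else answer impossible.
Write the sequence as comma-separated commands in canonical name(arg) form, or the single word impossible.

arc(right, 1), straight(3)

key: order matters: swapping arc(right, 1) and straight(3) lands elsewhere
t0: at (-2,1), heading north
step 1 (arc(right, 1)): at (-1,2), heading east
step 2 (straight(3)): at (2,2), heading east
no rival 2-sequence matches.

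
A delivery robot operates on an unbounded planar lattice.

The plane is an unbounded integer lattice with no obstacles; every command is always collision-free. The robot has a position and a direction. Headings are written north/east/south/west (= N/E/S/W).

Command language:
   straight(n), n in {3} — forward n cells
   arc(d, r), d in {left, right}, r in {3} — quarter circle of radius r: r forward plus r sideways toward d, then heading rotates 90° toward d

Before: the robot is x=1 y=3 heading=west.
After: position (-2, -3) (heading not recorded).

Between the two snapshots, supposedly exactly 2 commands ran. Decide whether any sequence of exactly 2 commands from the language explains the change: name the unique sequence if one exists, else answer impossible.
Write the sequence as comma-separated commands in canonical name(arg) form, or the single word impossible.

key: order matters: swapping arc(left, 3) and straight(3) lands elsewhere
t0: x=1 y=3 heading=west
1. arc(left, 3) → x=-2 y=0 heading=south
2. straight(3) → x=-2 y=-3 heading=south
no rival 2-sequence matches.

arc(left, 3), straight(3)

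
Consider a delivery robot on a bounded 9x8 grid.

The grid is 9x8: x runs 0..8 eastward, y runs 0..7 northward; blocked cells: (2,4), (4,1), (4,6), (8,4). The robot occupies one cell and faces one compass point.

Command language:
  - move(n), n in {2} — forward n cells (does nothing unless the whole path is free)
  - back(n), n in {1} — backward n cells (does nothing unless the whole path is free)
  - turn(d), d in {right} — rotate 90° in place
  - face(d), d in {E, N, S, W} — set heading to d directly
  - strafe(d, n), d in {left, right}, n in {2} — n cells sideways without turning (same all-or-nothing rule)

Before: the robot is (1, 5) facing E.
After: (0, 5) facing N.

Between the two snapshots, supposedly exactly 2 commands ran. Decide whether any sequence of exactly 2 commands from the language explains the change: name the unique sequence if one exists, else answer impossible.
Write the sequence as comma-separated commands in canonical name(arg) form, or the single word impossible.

key: running face(N) before back(1) would end elsewhere — order is forced
from: (1, 5) facing E
[1] after back(1): (0, 5) facing E
[2] after face(N): (0, 5) facing N
no rival 2-sequence matches.

back(1), face(N)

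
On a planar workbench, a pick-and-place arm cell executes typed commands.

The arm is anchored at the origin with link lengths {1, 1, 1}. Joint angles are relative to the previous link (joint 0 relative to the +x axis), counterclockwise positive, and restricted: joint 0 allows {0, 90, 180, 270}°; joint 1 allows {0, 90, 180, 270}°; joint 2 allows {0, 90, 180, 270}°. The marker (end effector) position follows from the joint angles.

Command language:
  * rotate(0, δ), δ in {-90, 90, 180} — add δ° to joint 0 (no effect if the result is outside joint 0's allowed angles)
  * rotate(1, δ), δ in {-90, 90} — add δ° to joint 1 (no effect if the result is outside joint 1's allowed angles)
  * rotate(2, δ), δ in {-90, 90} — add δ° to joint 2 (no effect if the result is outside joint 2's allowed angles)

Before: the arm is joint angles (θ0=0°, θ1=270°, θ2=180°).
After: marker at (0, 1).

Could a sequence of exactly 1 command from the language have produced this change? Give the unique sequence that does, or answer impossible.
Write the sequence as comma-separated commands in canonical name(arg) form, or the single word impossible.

rotate(0, 90)

from: joint angles (θ0=0°, θ1=270°, θ2=180°)
1. rotate(0, 90) → joint angles (θ0=90°, θ1=270°, θ2=180°)
no other 1-command option fits: unique.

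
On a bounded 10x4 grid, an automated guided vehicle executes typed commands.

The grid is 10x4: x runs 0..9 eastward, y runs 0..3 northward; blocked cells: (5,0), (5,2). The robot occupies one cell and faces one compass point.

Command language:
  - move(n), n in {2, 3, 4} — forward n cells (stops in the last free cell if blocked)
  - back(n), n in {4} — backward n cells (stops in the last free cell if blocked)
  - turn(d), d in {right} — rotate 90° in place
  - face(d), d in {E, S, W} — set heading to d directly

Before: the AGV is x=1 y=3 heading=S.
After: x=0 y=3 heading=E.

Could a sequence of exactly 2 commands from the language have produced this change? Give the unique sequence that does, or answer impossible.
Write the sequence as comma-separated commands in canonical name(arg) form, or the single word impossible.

key: running back(4) before face(E) would end elsewhere — order is forced
start: x=1 y=3 heading=S
1. face(E) → x=1 y=3 heading=E
2. back(4) → x=0 y=3 heading=E
uniquely the one of 64 2-step routes that fits.

face(E), back(4)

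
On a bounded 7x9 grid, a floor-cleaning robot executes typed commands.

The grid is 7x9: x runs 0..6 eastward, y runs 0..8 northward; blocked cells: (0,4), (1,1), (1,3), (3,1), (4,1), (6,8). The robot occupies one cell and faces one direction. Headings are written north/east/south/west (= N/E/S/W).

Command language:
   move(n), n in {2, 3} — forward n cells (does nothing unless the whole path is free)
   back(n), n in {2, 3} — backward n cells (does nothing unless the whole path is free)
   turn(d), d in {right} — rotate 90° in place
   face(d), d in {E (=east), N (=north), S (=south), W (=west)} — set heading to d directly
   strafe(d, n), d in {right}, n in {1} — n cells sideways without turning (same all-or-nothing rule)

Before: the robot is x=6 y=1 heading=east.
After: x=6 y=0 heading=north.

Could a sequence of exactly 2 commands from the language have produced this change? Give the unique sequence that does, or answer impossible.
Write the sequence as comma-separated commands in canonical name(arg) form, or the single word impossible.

key: running face(N) before strafe(right, 1) would end elsewhere — order is forced
t0: x=6 y=1 heading=east
t=1 strafe(right, 1) ⇒ x=6 y=0 heading=east
t=2 face(N) ⇒ x=6 y=0 heading=north
all 100 alternatives checked — unique.

strafe(right, 1), face(N)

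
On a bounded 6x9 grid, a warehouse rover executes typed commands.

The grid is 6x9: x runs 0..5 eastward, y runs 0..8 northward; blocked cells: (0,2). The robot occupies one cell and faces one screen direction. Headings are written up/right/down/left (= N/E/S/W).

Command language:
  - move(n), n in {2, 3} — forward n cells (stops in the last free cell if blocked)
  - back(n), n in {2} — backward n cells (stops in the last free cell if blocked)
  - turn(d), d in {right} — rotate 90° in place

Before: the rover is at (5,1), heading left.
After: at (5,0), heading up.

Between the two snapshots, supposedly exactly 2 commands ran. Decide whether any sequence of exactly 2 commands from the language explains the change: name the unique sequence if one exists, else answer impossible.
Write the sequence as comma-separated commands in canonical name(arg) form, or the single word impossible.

key: order matters: swapping turn(right) and back(2) lands elsewhere
initial: at (5,1), heading left
[1] after turn(right): at (5,1), heading up
[2] after back(2): at (5,0), heading up
no other 2-command option fits: unique.

turn(right), back(2)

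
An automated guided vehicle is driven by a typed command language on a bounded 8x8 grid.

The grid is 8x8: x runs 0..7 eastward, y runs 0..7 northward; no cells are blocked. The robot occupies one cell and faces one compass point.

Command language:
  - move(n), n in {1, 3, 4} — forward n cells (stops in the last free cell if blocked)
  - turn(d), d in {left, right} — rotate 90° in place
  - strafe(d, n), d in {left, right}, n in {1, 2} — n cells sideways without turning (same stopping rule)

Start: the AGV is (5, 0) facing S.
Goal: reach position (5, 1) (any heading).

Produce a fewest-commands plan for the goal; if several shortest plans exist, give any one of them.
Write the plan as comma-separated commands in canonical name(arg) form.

from: (5, 0) facing S
1. turn(right) → (5, 0) facing W
2. strafe(right, 1) → (5, 1) facing W
nothing shorter than 2 reaches the goal.

turn(right), strafe(right, 1)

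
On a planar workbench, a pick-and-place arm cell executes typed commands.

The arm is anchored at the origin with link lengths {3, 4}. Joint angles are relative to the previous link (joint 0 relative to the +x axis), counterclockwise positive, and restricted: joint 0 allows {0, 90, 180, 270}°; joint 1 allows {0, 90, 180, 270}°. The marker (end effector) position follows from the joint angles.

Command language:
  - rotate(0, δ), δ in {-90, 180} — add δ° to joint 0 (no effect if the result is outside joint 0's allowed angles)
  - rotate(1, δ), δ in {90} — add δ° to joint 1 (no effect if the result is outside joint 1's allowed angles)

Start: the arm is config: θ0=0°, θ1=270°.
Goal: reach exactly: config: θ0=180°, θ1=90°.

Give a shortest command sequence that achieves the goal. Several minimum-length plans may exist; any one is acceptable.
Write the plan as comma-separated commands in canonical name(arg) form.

from: config: θ0=0°, θ1=270°
1. rotate(0, 180) → config: θ0=180°, θ1=270°
2. rotate(1, 90) → config: θ0=180°, θ1=0°
3. rotate(1, 90) → config: θ0=180°, θ1=90°
no 2-step plan works, so 3 is optimal.

rotate(0, 180), rotate(1, 90), rotate(1, 90)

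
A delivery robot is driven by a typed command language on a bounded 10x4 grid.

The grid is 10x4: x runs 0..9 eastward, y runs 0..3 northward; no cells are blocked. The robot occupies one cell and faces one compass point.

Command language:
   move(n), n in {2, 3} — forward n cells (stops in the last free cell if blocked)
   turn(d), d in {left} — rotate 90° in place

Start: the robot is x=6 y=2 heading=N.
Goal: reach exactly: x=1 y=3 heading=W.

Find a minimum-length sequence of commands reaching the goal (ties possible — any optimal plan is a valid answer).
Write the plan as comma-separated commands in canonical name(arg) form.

from: x=6 y=2 heading=N
1. move(2) → x=6 y=3 heading=N
2. turn(left) → x=6 y=3 heading=W
3. move(2) → x=4 y=3 heading=W
4. move(3) → x=1 y=3 heading=W
no 3-step plan works, so 4 is optimal.

move(2), turn(left), move(2), move(3)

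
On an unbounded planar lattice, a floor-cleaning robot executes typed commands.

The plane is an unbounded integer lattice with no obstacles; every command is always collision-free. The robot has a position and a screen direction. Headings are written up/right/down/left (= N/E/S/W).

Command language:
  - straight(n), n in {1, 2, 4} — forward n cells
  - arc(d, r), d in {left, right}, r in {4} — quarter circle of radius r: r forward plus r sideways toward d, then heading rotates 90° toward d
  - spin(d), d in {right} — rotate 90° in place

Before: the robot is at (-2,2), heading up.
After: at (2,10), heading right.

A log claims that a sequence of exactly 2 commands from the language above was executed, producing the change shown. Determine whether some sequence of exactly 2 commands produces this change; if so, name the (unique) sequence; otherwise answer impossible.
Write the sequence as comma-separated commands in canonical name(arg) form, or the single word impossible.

straight(4), arc(right, 4)

key: running arc(right, 4) before straight(4) would end elsewhere — order is forced
begin: at (-2,2), heading up
step 1 (straight(4)): at (-2,6), heading up
step 2 (arc(right, 4)): at (2,10), heading right
no other 2-command option fits: unique.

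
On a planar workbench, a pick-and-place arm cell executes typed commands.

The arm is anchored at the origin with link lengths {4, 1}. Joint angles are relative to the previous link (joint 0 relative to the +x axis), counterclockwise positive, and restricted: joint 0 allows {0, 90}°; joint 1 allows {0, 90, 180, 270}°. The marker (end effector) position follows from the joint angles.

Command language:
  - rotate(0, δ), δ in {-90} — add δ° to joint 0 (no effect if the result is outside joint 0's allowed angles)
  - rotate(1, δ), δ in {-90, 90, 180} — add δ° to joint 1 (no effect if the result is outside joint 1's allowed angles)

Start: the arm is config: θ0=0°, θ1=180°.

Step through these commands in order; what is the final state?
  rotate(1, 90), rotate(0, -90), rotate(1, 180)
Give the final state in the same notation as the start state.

config: θ0=0°, θ1=90°

begin: config: θ0=0°, θ1=180°
step 1 (rotate(1, 90)): config: θ0=0°, θ1=270°
step 2 (rotate(0, -90)): config: θ0=0°, θ1=270°
step 3 (rotate(1, 180)): config: θ0=0°, θ1=90°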